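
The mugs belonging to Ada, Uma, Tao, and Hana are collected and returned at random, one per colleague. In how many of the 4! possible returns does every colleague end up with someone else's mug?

9

Let Aᵢ be the assignments in which colleague i gets their own mug. We want the size of the complement of A₁∪…∪A_4.
By inclusion–exclusion this is Σ_{j=0}^{4} (−1)^j C(4,j)·(4−j)!.
Computing: 24 − 24 + 12 − 4 + 1 = 9.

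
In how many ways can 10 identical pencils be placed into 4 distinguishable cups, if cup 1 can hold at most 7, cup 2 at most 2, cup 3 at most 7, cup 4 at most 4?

Ignoring the caps, the number of non-negative solutions to x_1+…+x_4 = 10 is C(13,3) = 286.
Subtract solutions that violate a single cap (substitute x_i' = x_i − (cap_i+1)): x_1 ≥ 8 gives C(5,3) = 10; x_2 ≥ 3 gives C(10,3) = 120; x_3 ≥ 8 gives C(5,3) = 10; x_4 ≥ 5 gives C(8,3) = 56. Together 196.
Add back pairs where two caps are both exceeded: 0 + 0 + 0 + 0 + 10 + 0 = 10.
By inclusion–exclusion the count is 286 − 196 + 10 = 100.

100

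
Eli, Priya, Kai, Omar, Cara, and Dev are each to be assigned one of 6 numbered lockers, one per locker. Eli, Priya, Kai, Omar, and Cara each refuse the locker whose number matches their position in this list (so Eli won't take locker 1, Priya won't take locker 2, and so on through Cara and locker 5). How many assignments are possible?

Let Aᵢ (for 1 ≤ i ≤ 5) be the placements that put person i in their forbidden locker. Any j of these fix j positions, leaving (6−j)! ways to fill the rest, and there are C(5,j) ways to pick which j.
By inclusion–exclusion, the number of valid placements is Σ_{j=0}^{5} (−1)^j C(5,j)·(6−j)!.
Computing: 720 − 600 + 240 − 60 + 10 − 1 = 309.

309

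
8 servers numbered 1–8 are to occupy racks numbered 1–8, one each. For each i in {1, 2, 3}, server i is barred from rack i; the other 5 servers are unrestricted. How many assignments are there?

27240

Let Aᵢ (for i ∈ {1, 2, 3}) be the placements that put server i in its forbidden rack. Any j of these fix j positions, leaving (8−j)! ways to fill the rest, and there are C(3,j) ways to pick which j.
By inclusion–exclusion, the number of valid placements is Σ_{j=0}^{3} (−1)^j C(3,j)·(8−j)!.
Computing: 40320 − 15120 + 2160 − 120 = 27240.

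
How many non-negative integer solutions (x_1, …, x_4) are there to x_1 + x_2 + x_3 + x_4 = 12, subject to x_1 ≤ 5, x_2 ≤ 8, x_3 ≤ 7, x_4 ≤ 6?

260

Without the upper bounds there are C(15,3) = 455 ways to split 12 among 4 variables.
Subtract solutions that violate a single cap (substitute x_i' = x_i − (cap_i+1)): x_1 ≥ 6 gives C(9,3) = 84; x_2 ≥ 9 gives C(6,3) = 20; x_3 ≥ 8 gives C(7,3) = 35; x_4 ≥ 7 gives C(8,3) = 56. Together 195.
No two caps can be exceeded simultaneously, so the pair terms are all 0.
By inclusion–exclusion the count is 455 − 195 + 0 = 260.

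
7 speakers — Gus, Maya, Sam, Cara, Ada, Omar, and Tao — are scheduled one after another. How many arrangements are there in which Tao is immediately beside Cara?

Treat {Tao, Cara} as a single unit. There are 6 units to order, and the pair itself can be ordered 2 ways.
So the count is 2·(6)! = 1440.

1440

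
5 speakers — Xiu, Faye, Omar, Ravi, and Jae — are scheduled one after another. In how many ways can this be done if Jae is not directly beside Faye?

There are 5! = 120 arrangements in all. If Jae and Faye are adjacent, merging them into one block gives 2·(4)! = 48 arrangements.
So 120 − 48 = 72 arrangements keep them apart.

72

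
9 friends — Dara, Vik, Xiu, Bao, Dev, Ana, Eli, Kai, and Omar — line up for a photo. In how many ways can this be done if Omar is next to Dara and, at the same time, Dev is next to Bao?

20160

Treat {Omar,Dara} as one block (2 orders) and {Dev,Bao} as another (2 orders).
That leaves 7 units to arrange: 2 × 2 × 7! = 4 × 5040 = 20160.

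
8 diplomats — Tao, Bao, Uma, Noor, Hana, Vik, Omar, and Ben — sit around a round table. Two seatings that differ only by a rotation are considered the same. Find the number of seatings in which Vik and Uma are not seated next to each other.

Without the restriction there are (7)! = 5040 seatings.
Seatings with Vik beside Uma: treat them as a block with 2 internal orders, giving 2 × (6)! = 1440.
Subtracting, 5040 − 1440 = 3600.

3600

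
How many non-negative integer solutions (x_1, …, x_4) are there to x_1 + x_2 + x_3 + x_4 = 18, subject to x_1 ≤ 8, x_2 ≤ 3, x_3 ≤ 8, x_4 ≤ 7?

129

Without the upper bounds there are C(21,3) = 1330 ways to split 18 among 4 variables.
Subtract solutions that violate a single cap (substitute x_i' = x_i − (cap_i+1)): x_1 ≥ 9 gives C(12,3) = 220; x_2 ≥ 4 gives C(17,3) = 680; x_3 ≥ 9 gives C(12,3) = 220; x_4 ≥ 8 gives C(13,3) = 286. Together 1406.
Add back pairs where two caps are both exceeded: 56 + 1 + 4 + 56 + 84 + 4 = 205.
By inclusion–exclusion the count is 1330 − 1406 + 205 = 129.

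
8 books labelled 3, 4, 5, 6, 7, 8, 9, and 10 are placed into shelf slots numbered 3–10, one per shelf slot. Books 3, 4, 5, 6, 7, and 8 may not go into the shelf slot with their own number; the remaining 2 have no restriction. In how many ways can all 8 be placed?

Let Aᵢ (for 3 ≤ i ≤ 8) be the placements that put book i in its forbidden shelf slot. Any j of these fix j positions, leaving (8−j)! ways to fill the rest, and there are C(6,j) ways to pick which j.
By inclusion–exclusion, the number of valid placements is Σ_{j=0}^{6} (−1)^j C(6,j)·(8−j)!.
Computing: 40320 − 30240 + 10800 − 2400 + 360 − 36 + 2 = 18806.

18806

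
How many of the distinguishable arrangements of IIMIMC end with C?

10

With the last slot taken by C, it remains to arrange the other 5 letters (IIMIM).
Those 5 letters have I appearing 3 times and M appearing twice, giving (5)!/(3!·2!) = 10.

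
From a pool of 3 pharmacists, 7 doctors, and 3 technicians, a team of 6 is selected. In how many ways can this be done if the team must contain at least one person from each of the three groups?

1302

Total 6-person selections from all 13: C(13,6) = 1716.
Selections missing a whole group: no pharmacists → C(10,6) = 210; no doctors → C(6,6) = 1; no technicians → C(10,6) = 210.
Add back selections omitting two groups (i.e. drawn from a single group): C(3,6) + C(7,6) + C(3,6) = 7.
By inclusion–exclusion: 1716 − 421 + 7 = 1302.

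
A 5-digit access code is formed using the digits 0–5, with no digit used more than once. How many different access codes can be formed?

720

With no repetition, fill the 5 digits in order: 6 choices, then 5, down to 2.
That product is 6 × 5 × 4 × 3 × 2 = 720.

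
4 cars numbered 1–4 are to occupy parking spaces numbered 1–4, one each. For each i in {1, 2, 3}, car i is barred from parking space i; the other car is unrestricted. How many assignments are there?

11

Let Aᵢ (for i ∈ {1, 2, 3}) be the placements that put car i in its forbidden parking space. Any j of these fix j positions, leaving (4−j)! ways to fill the rest, and there are C(3,j) ways to pick which j.
By inclusion–exclusion, the number of valid placements is Σ_{j=0}^{3} (−1)^j C(3,j)·(4−j)!.
Computing: 24 − 18 + 6 − 1 = 11.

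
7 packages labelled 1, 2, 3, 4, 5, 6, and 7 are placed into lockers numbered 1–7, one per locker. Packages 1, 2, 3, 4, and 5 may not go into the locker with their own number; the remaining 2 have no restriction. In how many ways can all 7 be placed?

Let Aᵢ (for 1 ≤ i ≤ 5) be the placements that put package i in its forbidden locker. Any j of these fix j positions, leaving (7−j)! ways to fill the rest, and there are C(5,j) ways to pick which j.
By inclusion–exclusion, the number of valid placements is Σ_{j=0}^{5} (−1)^j C(5,j)·(7−j)!.
Computing: 5040 − 3600 + 1200 − 240 + 30 − 2 = 2428.

2428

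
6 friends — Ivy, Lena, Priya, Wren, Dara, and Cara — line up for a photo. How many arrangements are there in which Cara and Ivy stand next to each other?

240

Treat {Cara, Ivy} as a single unit. There are 5 units to order, and the pair itself can be ordered 2 ways.
That gives 2 × 5! = 2 × 120 = 240.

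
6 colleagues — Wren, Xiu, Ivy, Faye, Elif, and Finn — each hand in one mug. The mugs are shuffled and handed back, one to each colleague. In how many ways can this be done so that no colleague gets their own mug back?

265

This is the derangement count D_6: permutations of 6 items with no fixed point.
By inclusion–exclusion this is Σ_{j=0}^{6} (−1)^j C(6,j)·(6−j)!.
Computing: 720 − 720 + 360 − 120 + 30 − 6 + 1 = 265.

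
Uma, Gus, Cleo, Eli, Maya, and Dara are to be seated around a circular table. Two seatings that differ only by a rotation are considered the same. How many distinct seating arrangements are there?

120

Seat Uma anywhere (absorbing the rotational symmetry), then permute the other 5: (5)! = 120.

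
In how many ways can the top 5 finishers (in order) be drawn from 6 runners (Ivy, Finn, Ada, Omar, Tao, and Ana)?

This is an ordered selection of 5 from 6: P(6,5).
That gives 6 × 5 × 4 × 3 × 2 = 720.

720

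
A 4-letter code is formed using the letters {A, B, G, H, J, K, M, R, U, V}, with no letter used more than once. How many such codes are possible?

With no repetition, fill the 4 letters in order: 10 choices, then 9, down to 7.
10 × 9 × 8 × 7 = 5040.

5040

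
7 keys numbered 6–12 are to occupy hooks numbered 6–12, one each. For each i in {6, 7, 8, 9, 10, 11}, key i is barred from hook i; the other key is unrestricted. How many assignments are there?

Let Aᵢ (for 6 ≤ i ≤ 11) be the placements that put key i in its forbidden hook. Any j of these fix j positions, leaving (7−j)! ways to fill the rest, and there are C(6,j) ways to pick which j.
By inclusion–exclusion, the number of valid placements is Σ_{j=0}^{6} (−1)^j C(6,j)·(7−j)!.
Computing: 5040 − 4320 + 1800 − 480 + 90 − 12 + 1 = 2119.

2119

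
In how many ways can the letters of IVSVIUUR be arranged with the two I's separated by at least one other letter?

3780

Total arrangements of IVSVIUUR: 8!/(2!·2!·2!) = 5040.
Arrangements with the I's together: treat II as one letter, giving (7)!/(2!·2!) = 1260.
Subtracting, 5040 − 1260 = 3780 arrangements keep the I's apart.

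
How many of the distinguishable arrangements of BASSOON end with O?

360

With the last slot taken by O, it remains to arrange the other 6 letters (BASSON).
Those 6 letters have S appearing twice, giving (6)!/(2!) = 360.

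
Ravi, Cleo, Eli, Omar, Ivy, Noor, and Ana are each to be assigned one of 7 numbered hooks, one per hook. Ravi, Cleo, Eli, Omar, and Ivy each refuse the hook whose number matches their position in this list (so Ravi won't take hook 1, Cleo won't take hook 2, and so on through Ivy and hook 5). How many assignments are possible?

2428

Let Aᵢ (for 1 ≤ i ≤ 5) be the placements that put person i in their forbidden hook. Any j of these fix j positions, leaving (7−j)! ways to fill the rest, and there are C(5,j) ways to pick which j.
By inclusion–exclusion, the number of valid placements is Σ_{j=0}^{5} (−1)^j C(5,j)·(7−j)!.
Computing: 5040 − 3600 + 1200 − 240 + 30 − 2 = 2428.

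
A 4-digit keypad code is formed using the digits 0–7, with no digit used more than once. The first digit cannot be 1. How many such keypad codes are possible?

The first digit has 8−1 = 7 choices (anything except 1).
The remaining 3 digits are filled from the other 7 symbols without repetition: 7 × 6 × 5 = 210.
Total: 7 × 210 = 1470.

1470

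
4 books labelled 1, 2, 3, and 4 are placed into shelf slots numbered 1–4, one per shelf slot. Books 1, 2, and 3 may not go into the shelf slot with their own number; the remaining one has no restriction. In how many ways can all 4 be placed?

11

Let Aᵢ (for i ∈ {1, 2, 3}) be the placements that put book i in its forbidden shelf slot. Any j of these fix j positions, leaving (4−j)! ways to fill the rest, and there are C(3,j) ways to pick which j.
By inclusion–exclusion, the number of valid placements is Σ_{j=0}^{3} (−1)^j C(3,j)·(4−j)!.
Computing: 24 − 18 + 6 − 1 = 11.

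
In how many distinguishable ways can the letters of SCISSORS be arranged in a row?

The 8 letters of SCISSORS have repeats: S appearing 4 times.
The number of distinct arrangements is 8!/(4!) = 40320/24 = 1680.

1680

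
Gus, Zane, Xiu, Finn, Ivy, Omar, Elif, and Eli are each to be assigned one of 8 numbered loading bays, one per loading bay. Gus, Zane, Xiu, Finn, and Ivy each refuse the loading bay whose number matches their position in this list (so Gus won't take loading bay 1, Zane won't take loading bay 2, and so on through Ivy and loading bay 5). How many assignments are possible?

Let Aᵢ (for 1 ≤ i ≤ 5) be the placements that put person i in their forbidden loading bay. Any j of these fix j positions, leaving (8−j)! ways to fill the rest, and there are C(5,j) ways to pick which j.
By inclusion–exclusion, the number of valid placements is Σ_{j=0}^{5} (−1)^j C(5,j)·(8−j)!.
Computing: 40320 − 25200 + 7200 − 1200 + 120 − 6 = 21234.

21234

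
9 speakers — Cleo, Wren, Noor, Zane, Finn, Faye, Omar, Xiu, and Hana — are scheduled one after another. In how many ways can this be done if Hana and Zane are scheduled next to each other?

80640

Treat {Hana, Zane} as a single unit. There are 8 units to order, and the pair itself can be ordered 2 ways.
That gives 2 × 8! = 2 × 40320 = 80640.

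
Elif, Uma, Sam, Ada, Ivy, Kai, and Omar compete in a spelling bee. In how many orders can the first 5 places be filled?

2520

This is an ordered selection of 5 from 7: P(7,5).
That gives 7 × 6 × 5 × 4 × 3 = 2520.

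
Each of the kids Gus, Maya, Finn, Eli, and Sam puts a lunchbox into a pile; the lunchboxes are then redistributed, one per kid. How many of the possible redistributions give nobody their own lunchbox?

Count assignments avoiding every fixed point. For any j of the 5 kids fixed to their own lunchbox, the other 5−j can be arranged in (5−j)! ways.
By inclusion–exclusion this is Σ_{j=0}^{5} (−1)^j C(5,j)·(5−j)!.
Computing: 120 − 120 + 60 − 20 + 5 − 1 = 44.

44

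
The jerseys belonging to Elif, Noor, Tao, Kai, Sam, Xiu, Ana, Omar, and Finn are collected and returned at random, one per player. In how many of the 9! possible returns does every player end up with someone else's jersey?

This is the derangement count D_9: permutations of 9 items with no fixed point.
By inclusion–exclusion this is Σ_{j=0}^{9} (−1)^j C(9,j)·(9−j)!.
Computing: 362880 − 362880 + 181440 − 60480 + 15120 − 3024 + 504 − 72 + 9 − 1 = 133496.

133496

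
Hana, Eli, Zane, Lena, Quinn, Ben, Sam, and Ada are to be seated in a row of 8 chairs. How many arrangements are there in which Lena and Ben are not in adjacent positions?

There are 8! = 40320 arrangements in all. If Lena and Ben are adjacent, merging them into one block gives 2·(7)! = 10080 arrangements.
So 40320 − 10080 = 30240 arrangements keep them apart.

30240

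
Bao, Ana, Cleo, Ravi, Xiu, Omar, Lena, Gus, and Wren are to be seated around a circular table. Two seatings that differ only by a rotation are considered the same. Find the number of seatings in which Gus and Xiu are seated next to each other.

Treat {Gus, Xiu} as one unit (2 internal orders) and seat the resulting 8 units around the table: (7)! circular arrangements.
So 2 × (7)! = 2 × 5040 = 10080.

10080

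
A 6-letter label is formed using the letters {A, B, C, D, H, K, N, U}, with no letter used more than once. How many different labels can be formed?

20160

With no repetition, fill the 6 letters in order: 8 choices, then 7, down to 3.
8 × 7 × 6 × 5 × 4 × 3 = 20160.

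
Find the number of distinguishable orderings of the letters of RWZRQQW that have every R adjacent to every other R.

180

Treat the 2 copies of R as a single block. The multiset to arrange is then {RR, Q, Q, W, W, Z}, 6 items in all.
That gives (6)!/(2!·2!) = 180 arrangements.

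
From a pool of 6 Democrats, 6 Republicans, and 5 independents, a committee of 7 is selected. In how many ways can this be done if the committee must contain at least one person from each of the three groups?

Unrestricted: C(17,7) = 19448 ways to pick any 7 of the 17.
Subtract selections that omit an entire group: no Democrats → C(11,7) = 330; no Republicans → C(11,7) = 330; no independents → C(12,7) = 792.
Add back selections omitting two groups (i.e. drawn from a single group): C(6,7) + C(6,7) + C(5,7) = 0.
By inclusion–exclusion: 19448 − 1452 + 0 = 17996.

17996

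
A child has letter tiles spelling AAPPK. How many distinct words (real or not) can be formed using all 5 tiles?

30

Letter multiplicities in AAPPK: A×2, K×1, P×2.
The number of distinct arrangements is 5!/(2!·2!) = 120/4 = 30.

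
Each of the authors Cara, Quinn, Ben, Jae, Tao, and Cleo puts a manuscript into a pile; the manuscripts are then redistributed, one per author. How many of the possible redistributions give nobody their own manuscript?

Count assignments avoiding every fixed point. For any j of the 6 authors fixed to their own manuscript, the other 6−j can be arranged in (6−j)! ways.
By inclusion–exclusion this is Σ_{j=0}^{6} (−1)^j C(6,j)·(6−j)!.
Computing: 720 − 720 + 360 − 120 + 30 − 6 + 1 = 265.

265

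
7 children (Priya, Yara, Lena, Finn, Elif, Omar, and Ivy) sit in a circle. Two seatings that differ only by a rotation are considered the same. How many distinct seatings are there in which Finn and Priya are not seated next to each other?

Without the restriction there are (6)! = 720 seatings.
Seatings with Finn beside Priya: treat them as a block with 2 internal orders, giving 2 × (5)! = 240.
Subtracting, 720 − 240 = 480.

480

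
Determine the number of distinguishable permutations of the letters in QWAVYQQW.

3360

The 8 letters of QWAVYQQW have repeats: Q appearing 3 times and W appearing twice.
So there are 8! / (3!·2!) = 3360 distinguishable arrangements.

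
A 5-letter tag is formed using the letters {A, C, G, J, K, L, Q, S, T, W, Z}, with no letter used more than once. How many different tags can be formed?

55440

This is a permutation of 5 out of 11: P(11,5) = 11!/6!.
11 × 10 × 9 × 8 × 7 = 55440.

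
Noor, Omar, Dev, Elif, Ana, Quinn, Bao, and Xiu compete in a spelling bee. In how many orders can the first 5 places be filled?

This is an ordered selection of 5 from 8: P(8,5).
That gives 8 × 7 × 6 × 5 × 4 = 6720.

6720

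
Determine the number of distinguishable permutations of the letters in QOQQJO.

60

The 6 letters of QOQQJO have repeats: O appearing twice and Q appearing 3 times.
The number of distinct arrangements is 6!/(3!·2!) = 720/12 = 60.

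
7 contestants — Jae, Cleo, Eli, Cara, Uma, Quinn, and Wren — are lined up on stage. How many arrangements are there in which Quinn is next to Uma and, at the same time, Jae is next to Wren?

480

Treat {Quinn,Uma} as one block (2 orders) and {Jae,Wren} as another (2 orders).
That leaves 5 units to arrange: 2 × 2 × 5! = 4 × 120 = 480.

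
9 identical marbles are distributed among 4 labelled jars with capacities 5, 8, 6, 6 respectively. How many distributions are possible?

Ignoring the caps, the number of non-negative solutions to x_1+…+x_4 = 9 is C(12,3) = 220.
Subtract solutions that violate a single cap (substitute x_i' = x_i − (cap_i+1)): x_1 ≥ 6 gives C(6,3) = 20; x_2 ≥ 9 gives C(3,3) = 1; x_3 ≥ 7 gives C(5,3) = 10; x_4 ≥ 7 gives C(5,3) = 10. Together 41.
No two caps can be exceeded simultaneously, so the pair terms are all 0.
By inclusion–exclusion the count is 220 − 41 + 0 = 179.

179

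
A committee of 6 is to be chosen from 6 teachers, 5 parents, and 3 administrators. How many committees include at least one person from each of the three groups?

2430

Total 6-person selections from all 14: C(14,6) = 3003.
Selections missing a whole group: no teachers → C(8,6) = 28; no parents → C(9,6) = 84; no administrators → C(11,6) = 462.
Add back selections omitting two groups (i.e. drawn from a single group): C(6,6) + C(5,6) + C(3,6) = 1.
By inclusion–exclusion: 3003 − 574 + 1 = 2430.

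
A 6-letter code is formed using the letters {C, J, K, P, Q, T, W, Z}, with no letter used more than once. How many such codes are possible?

With no repetition, fill the 6 letters in order: 8 choices, then 7, down to 3.
That product is 8 × 7 × 6 × 5 × 4 × 3 = 20160.

20160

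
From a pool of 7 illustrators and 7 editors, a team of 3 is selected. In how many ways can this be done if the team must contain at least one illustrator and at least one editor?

294

Total 3-person selections from all 14: C(14,3) = 364.
Selections missing a whole group: no illustrators → C(7,3) = 35; no editors → C(7,3) = 35.
Both groups omitted at once is impossible, so 364 − 70 = 294.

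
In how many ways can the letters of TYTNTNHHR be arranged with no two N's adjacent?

11760

Total arrangements of TYTNTNHHR: 9!/(3!·2!·2!) = 15120.
If the two N's are adjacent, glue them into one block, leaving 8 items to arrange: (8)!/(3!·2!) = 3360 ways.
Hence 15120 − 3360 = 11760.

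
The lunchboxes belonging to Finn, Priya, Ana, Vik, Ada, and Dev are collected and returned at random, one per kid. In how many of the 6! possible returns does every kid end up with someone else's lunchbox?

Let Aᵢ be the assignments in which kid i gets their own lunchbox. We want the size of the complement of A₁∪…∪A_6.
By inclusion–exclusion this is Σ_{j=0}^{6} (−1)^j C(6,j)·(6−j)!.
Computing: 720 − 720 + 360 − 120 + 30 − 6 + 1 = 265.

265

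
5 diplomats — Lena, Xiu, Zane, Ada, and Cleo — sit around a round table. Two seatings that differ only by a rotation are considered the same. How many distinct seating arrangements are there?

Seat Lena anywhere (absorbing the rotational symmetry), then permute the other 4: (4)! = 24.

24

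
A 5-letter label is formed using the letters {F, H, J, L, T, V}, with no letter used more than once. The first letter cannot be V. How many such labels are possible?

The first letter has 6−1 = 5 choices (anything except V).
The remaining 4 letters are filled from the other 5 symbols without repetition: 5 × 4 × 3 × 2 = 120.
Total: 5 × 120 = 600.

600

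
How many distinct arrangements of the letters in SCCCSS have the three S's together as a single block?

Treat the 3 copies of S as a single block. The multiset to arrange is then {SSS, C, C, C}, 4 items in all.
That gives (4)!/(3!) = 4 arrangements.

4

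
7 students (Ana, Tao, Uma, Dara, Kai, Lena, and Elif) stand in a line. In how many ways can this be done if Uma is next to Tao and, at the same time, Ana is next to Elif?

480

Treat {Uma,Tao} as one block (2 orders) and {Ana,Elif} as another (2 orders).
That leaves 5 units to arrange: 2 × 2 × 5! = 4 × 120 = 480.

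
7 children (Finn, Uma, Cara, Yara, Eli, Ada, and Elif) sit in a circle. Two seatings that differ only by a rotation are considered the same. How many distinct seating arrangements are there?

Seat Finn anywhere (absorbing the rotational symmetry), then permute the other 6: (6)! = 720.

720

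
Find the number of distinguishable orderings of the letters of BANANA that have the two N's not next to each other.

There are 6!/(3!·2!) = 60 arrangements of BANANA in total.
If the two N's are adjacent, glue them into one block, leaving 5 items to arrange: (5)!/(3!) = 20 ways.
Subtracting, 60 − 20 = 40 arrangements keep the N's apart.

40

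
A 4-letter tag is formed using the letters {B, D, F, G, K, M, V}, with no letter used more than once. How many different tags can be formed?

840

This is a permutation of 4 out of 7: P(7,4) = 7!/3!.
That product is 7 × 6 × 5 × 4 = 840.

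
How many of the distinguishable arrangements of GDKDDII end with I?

Fix I in the last position and arrange the remaining 6 letters.
Those 6 letters have D appearing 3 times, giving (6)!/(3!) = 120.

120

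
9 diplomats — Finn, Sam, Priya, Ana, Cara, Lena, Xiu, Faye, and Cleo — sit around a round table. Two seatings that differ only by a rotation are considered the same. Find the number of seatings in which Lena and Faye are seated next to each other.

10080

Glue Lena and Faye into a block (2 internal orders). Seating 8 units around a circle gives (7)! arrangements.
So 2 × (7)! = 2 × 5040 = 10080.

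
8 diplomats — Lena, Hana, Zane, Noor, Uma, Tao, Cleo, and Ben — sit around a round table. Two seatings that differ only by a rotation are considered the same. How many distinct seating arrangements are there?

5040

Fix one person's seat to break rotational symmetry; the remaining 7 people can be arranged in (7)! = 5040 ways.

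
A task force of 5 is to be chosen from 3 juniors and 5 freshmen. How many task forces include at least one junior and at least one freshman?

55

Total 5-person selections from all 8: C(8,5) = 56.
Selections missing a whole group: no juniors → C(5,5) = 1; no freshmen → C(3,5) = 0.
Both groups omitted at once is impossible, so 56 − 1 = 55.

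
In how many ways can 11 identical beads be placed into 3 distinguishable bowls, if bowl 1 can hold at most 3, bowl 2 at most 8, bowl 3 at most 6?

22

Without the upper bounds there are C(13,2) = 78 ways to split 11 among 3 bowls.
Subtract solutions that violate a single cap (substitute x_i' = x_i − (cap_i+1)): x_1 ≥ 4 gives C(9,2) = 36; x_2 ≥ 9 gives C(4,2) = 6; x_3 ≥ 7 gives C(6,2) = 15. Together 57.
Add back pairs where two caps are both exceeded: 0 + 1 + 0 = 1.
By inclusion–exclusion the count is 78 − 57 + 1 = 22.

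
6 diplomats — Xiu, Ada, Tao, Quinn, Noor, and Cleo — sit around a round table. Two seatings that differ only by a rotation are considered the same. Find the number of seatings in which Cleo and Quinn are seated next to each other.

48

Treat {Cleo, Quinn} as one unit (2 internal orders) and seat the resulting 5 units around the table: (4)! circular arrangements.
So 2 × (4)! = 2 × 24 = 48.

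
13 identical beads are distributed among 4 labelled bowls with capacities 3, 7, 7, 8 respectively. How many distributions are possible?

202

Ignoring the caps, the number of non-negative solutions to x_1+…+x_4 = 13 is C(16,3) = 560.
Subtract solutions that violate a single cap (substitute x_i' = x_i − (cap_i+1)): x_1 ≥ 4 gives C(12,3) = 220; x_2 ≥ 8 gives C(8,3) = 56; x_3 ≥ 8 gives C(8,3) = 56; x_4 ≥ 9 gives C(7,3) = 35. Together 367.
Add back pairs where two caps are both exceeded: 4 + 4 + 1 + 0 + 0 + 0 = 9.
By inclusion–exclusion the count is 560 − 367 + 9 = 202.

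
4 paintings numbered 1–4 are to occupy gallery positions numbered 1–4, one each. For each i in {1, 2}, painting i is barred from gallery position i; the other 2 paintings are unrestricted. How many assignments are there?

14

Let Aᵢ (for i ∈ {1, 2}) be the placements that put painting i in its forbidden gallery position. Any j of these fix j positions, leaving (4−j)! ways to fill the rest, and there are C(2,j) ways to pick which j.
By inclusion–exclusion, the number of valid placements is Σ_{j=0}^{2} (−1)^j C(2,j)·(4−j)!.
Computing: 24 − 12 + 2 = 14.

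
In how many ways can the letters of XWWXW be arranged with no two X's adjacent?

There are 5!/(3!·2!) = 10 arrangements of XWWXW in total.
If the two X's are adjacent, glue them into one block, leaving 4 items to arrange: (4)!/(3!) = 4 ways.
Hence 10 − 4 = 6.

6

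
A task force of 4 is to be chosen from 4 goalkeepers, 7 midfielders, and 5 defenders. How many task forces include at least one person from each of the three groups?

910

With no constraint there are C(16,4) = 1820 possible selections.
Selections missing a whole group: no goalkeepers → C(12,4) = 495; no midfielders → C(9,4) = 126; no defenders → C(11,4) = 330.
Add back selections omitting two groups (i.e. drawn from a single group): C(4,4) + C(7,4) + C(5,4) = 41.
By inclusion–exclusion: 1820 − 951 + 41 = 910.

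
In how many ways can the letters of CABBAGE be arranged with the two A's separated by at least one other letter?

Total arrangements of CABBAGE: 7!/(2!·2!) = 1260.
If the two A's are adjacent, glue them into one block, leaving 6 items to arrange: (6)!/(2!) = 360 ways.
Subtracting, 1260 − 360 = 900 arrangements keep the A's apart.

900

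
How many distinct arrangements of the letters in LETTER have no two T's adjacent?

Total arrangements of LETTER: 6!/(2!·2!) = 180.
Arrangements with the T's together: treat TT as one letter, giving (5)!/(2!) = 60.
Subtracting, 180 − 60 = 120 arrangements keep the T's apart.

120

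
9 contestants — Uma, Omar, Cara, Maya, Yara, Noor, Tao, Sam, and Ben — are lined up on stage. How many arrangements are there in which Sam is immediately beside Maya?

Glue Sam and Maya into one block (2 internal orders), leaving 8 units to arrange in a row.
That gives 2 × 8! = 2 × 40320 = 80640.

80640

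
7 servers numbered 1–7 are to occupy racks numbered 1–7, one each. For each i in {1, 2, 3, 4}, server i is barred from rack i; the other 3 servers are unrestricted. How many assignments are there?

2790

Let Aᵢ (for 1 ≤ i ≤ 4) be the placements that put server i in its forbidden rack. Any j of these fix j positions, leaving (7−j)! ways to fill the rest, and there are C(4,j) ways to pick which j.
By inclusion–exclusion, the number of valid placements is Σ_{j=0}^{4} (−1)^j C(4,j)·(7−j)!.
Computing: 5040 − 2880 + 720 − 96 + 6 = 2790.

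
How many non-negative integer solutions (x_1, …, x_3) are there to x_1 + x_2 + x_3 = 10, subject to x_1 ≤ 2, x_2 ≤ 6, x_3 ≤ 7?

Without the upper bounds there are C(12,2) = 66 ways to split 10 among 3 variables.
Subtract solutions that violate a single cap (substitute x_i' = x_i − (cap_i+1)): x_1 ≥ 3 gives C(9,2) = 36; x_2 ≥ 7 gives C(5,2) = 10; x_3 ≥ 8 gives C(4,2) = 6. Together 52.
Add back pairs where two caps are both exceeded: 1 + 0 + 0 = 1.
By inclusion–exclusion the count is 66 − 52 + 1 = 15.

15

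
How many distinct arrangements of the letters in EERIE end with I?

4

With the last slot taken by I, it remains to arrange the other 4 letters (EERE).
Those 4 letters have E appearing 3 times, giving (4)!/(3!) = 4.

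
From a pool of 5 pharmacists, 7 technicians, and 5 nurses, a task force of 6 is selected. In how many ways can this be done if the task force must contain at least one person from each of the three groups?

10325

With no constraint there are C(17,6) = 12376 possible selections.
Selections missing a whole group: no pharmacists → C(12,6) = 924; no technicians → C(10,6) = 210; no nurses → C(12,6) = 924.
Add back selections omitting two groups (i.e. drawn from a single group): C(5,6) + C(7,6) + C(5,6) = 7.
By inclusion–exclusion: 12376 − 2058 + 7 = 10325.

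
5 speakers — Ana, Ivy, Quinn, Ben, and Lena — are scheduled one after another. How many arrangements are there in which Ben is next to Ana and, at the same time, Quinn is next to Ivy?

24

Treat {Ben,Ana} as one block (2 orders) and {Quinn,Ivy} as another (2 orders).
That leaves 3 units to arrange: 2 × 2 × 3! = 4 × 6 = 24.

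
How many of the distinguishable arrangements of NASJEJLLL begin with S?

3360

With the first slot taken by S, it remains to arrange the other 8 letters (NAJEJLLL).
Those 8 letters have J appearing twice and L appearing 3 times, giving (8)!/(3!·2!) = 3360.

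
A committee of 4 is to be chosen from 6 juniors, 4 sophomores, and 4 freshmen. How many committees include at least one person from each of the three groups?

Unrestricted: C(14,4) = 1001 ways to pick any 4 of the 14.
Subtract selections that omit an entire group: no juniors → C(8,4) = 70; no sophomores → C(10,4) = 210; no freshmen → C(10,4) = 210.
Add back selections omitting two groups (i.e. drawn from a single group): C(6,4) + C(4,4) + C(4,4) = 17.
By inclusion–exclusion: 1001 − 490 + 17 = 528.

528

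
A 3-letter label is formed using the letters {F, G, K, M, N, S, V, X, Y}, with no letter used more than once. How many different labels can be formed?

This is a permutation of 3 out of 9: P(9,3) = 9!/6!.
That product is 9 × 8 × 7 = 504.

504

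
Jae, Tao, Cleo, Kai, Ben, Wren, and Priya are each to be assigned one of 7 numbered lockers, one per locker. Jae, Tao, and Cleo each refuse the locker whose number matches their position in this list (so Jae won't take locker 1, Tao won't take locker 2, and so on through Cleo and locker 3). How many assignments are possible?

3216

Let Aᵢ (for i ∈ {1, 2, 3}) be the placements that put person i in their forbidden locker. Any j of these fix j positions, leaving (7−j)! ways to fill the rest, and there are C(3,j) ways to pick which j.
By inclusion–exclusion, the number of valid placements is Σ_{j=0}^{3} (−1)^j C(3,j)·(7−j)!.
Computing: 5040 − 2160 + 360 − 24 = 3216.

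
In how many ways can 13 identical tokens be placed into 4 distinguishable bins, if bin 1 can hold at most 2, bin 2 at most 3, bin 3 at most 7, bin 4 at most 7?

54

By stars and bars, unrestricted non-negative solutions to x_1+…+x_4 = 13 number C(13+3,3) = 560.
Subtract solutions that violate a single cap (substitute x_i' = x_i − (cap_i+1)): x_1 ≥ 3 gives C(13,3) = 286; x_2 ≥ 4 gives C(12,3) = 220; x_3 ≥ 8 gives C(8,3) = 56; x_4 ≥ 8 gives C(8,3) = 56. Together 618.
Add back pairs where two caps are both exceeded: 84 + 10 + 10 + 4 + 4 + 0 = 112.
By inclusion–exclusion the count is 560 − 618 + 112 = 54.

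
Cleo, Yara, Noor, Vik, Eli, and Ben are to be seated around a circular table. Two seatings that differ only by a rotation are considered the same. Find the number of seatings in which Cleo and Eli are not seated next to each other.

Without the restriction there are (5)! = 120 seatings.
Those with Cleo next to Eli: fuse the pair into one unit and seat 5 units around a circle — 2·(4)! = 48.
Subtracting, 120 − 48 = 72.

72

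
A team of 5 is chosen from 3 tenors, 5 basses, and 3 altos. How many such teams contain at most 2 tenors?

Split by how many tenors are chosen (0 through 2).
Sum: C(3,0)·C(8,5) + C(3,1)·C(8,4) + C(3,2)·C(8,3) = 56 + 210 + 168 = 434.

434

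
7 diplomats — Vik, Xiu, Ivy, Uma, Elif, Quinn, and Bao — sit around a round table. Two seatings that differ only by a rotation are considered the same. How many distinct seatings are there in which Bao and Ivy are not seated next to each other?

480

Without the restriction there are (6)! = 720 seatings.
Seatings with Bao beside Ivy: treat them as a block with 2 internal orders, giving 2 × (5)! = 240.
Subtracting, 720 − 240 = 480.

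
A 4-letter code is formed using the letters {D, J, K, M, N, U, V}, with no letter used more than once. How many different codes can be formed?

840

With no repetition, fill the 4 letters in order: 7 choices, then 6, down to 4.
That product is 7 × 6 × 5 × 4 = 840.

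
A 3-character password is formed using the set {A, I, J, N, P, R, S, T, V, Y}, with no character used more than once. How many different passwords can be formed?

720

With no repetition, fill the 3 characters in order: 10 choices, then 9, down to 8.
That product is 10 × 9 × 8 = 720.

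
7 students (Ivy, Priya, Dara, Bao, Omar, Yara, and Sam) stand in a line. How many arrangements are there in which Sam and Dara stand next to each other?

1440

Place the 5 others and the Sam-Dara pair as 6 objects in a line; the pair has 2 internal arrangements.
That gives 2 × 6! = 2 × 720 = 1440.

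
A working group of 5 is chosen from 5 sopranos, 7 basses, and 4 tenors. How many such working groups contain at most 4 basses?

4347

Split by how many basses are chosen (0 through 4).
Sum: C(7,0)·C(9,5) + C(7,1)·C(9,4) + C(7,2)·C(9,3) + C(7,3)·C(9,2) + C(7,4)·C(9,1) = 126 + 882 + 1764 + 1260 + 315 = 4347.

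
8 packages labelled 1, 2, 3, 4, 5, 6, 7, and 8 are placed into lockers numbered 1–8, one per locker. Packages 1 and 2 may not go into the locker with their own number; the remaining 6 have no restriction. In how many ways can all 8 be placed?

30960

Let Aᵢ (for i ∈ {1, 2}) be the placements that put package i in its forbidden locker. Any j of these fix j positions, leaving (8−j)! ways to fill the rest, and there are C(2,j) ways to pick which j.
By inclusion–exclusion, the number of valid placements is Σ_{j=0}^{2} (−1)^j C(2,j)·(8−j)!.
Computing: 40320 − 10080 + 720 = 30960.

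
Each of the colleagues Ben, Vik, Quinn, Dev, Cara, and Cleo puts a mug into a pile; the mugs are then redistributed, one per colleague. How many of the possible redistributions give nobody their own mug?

265

This is the derangement count D_6: permutations of 6 items with no fixed point.
By inclusion–exclusion this is Σ_{j=0}^{6} (−1)^j C(6,j)·(6−j)!.
Computing: 720 − 720 + 360 − 120 + 30 − 6 + 1 = 265.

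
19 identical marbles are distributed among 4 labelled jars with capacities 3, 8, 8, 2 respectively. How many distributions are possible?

10

By stars and bars, unrestricted non-negative solutions to x_1+…+x_4 = 19 number C(19+3,3) = 1540.
Subtract solutions that violate a single cap (substitute x_i' = x_i − (cap_i+1)): x_1 ≥ 4 gives C(18,3) = 816; x_2 ≥ 9 gives C(13,3) = 286; x_3 ≥ 9 gives C(13,3) = 286; x_4 ≥ 3 gives C(19,3) = 969. Together 2357.
Add back pairs where two caps are both exceeded: 84 + 84 + 455 + 4 + 120 + 120 = 867.
Subtract triples: 0 + 20 + 20 + 0 = 40.
By inclusion–exclusion the count is 1540 − 2357 + 867 − 40 = 10.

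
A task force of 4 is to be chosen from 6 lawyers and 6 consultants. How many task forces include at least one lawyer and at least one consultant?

465

Unrestricted: C(12,4) = 495 ways to pick any 4 of the 12.
Selections missing a whole group: no lawyers → C(6,4) = 15; no consultants → C(6,4) = 15.
Both groups omitted at once is impossible, so 495 − 30 = 465.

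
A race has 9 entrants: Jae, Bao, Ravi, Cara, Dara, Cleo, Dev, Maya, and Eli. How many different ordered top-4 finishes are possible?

3024

There are 9 choices for 1st place, 8 for 2nd, and so on down to 6 for position 4.
That gives 9 × 8 × 7 × 6 = 3024.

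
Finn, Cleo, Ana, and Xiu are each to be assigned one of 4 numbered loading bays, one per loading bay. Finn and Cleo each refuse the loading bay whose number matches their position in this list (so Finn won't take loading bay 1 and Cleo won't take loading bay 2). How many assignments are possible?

Let Aᵢ (for i ∈ {1, 2}) be the placements that put person i in their forbidden loading bay. Any j of these fix j positions, leaving (4−j)! ways to fill the rest, and there are C(2,j) ways to pick which j.
By inclusion–exclusion, the number of valid placements is Σ_{j=0}^{2} (−1)^j C(2,j)·(4−j)!.
Computing: 24 − 12 + 2 = 14.

14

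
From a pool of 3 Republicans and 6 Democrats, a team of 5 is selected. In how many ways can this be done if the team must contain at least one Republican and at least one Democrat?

Unrestricted: C(9,5) = 126 ways to pick any 5 of the 9.
Subtract selections that omit an entire group: no Republicans → C(6,5) = 6; no Democrats → C(3,5) = 0.
Both groups omitted at once is impossible, so 126 − 6 = 120.

120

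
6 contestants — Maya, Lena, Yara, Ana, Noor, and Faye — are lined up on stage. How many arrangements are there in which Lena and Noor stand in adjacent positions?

240

Glue Lena and Noor into one block (2 internal orders), leaving 5 units to arrange in a row.
That gives 2 × 5! = 2 × 120 = 240.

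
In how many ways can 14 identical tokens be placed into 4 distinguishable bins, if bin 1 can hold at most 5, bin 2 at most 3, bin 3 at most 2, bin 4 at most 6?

By stars and bars, unrestricted non-negative solutions to x_1+…+x_4 = 14 number C(14+3,3) = 680.
Subtract solutions that violate a single cap (substitute x_i' = x_i − (cap_i+1)): x_1 ≥ 6 gives C(11,3) = 165; x_2 ≥ 4 gives C(13,3) = 286; x_3 ≥ 3 gives C(14,3) = 364; x_4 ≥ 7 gives C(10,3) = 120. Together 935.
Add back pairs where two caps are both exceeded: 35 + 56 + 4 + 120 + 20 + 35 = 270.
Subtract triples: 4 + 0 + 0 + 1 = 5.
By inclusion–exclusion the count is 680 − 935 + 270 − 5 = 10.

10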